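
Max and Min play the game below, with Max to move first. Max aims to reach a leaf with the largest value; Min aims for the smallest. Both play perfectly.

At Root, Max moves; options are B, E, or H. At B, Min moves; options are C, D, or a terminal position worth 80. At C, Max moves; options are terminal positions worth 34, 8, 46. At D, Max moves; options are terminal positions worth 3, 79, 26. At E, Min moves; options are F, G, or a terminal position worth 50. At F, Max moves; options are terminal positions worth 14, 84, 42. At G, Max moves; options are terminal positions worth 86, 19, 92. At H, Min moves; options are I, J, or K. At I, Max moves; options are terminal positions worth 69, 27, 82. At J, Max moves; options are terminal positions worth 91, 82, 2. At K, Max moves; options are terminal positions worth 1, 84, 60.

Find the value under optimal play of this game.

C (Max): max(34, 8, 46) = 46
D (Max): max(3, 79, 26) = 79
B (Min): min(46, 79, 80) = 46
F (Max): max(14, 84, 42) = 84
G (Max): max(86, 19, 92) = 92
E (Min): min(84, 92, 50) = 50
I (Max): max(69, 27, 82) = 82
J (Max): max(91, 82, 2) = 91
K (Max): max(1, 84, 60) = 84
H (Min): min(82, 91, 84) = 82
Root (Max): max(46, 50, 82) = 82

82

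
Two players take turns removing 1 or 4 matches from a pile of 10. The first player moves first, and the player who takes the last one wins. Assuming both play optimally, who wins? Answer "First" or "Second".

Second

Mark each pile size as W (mover wins) or L (mover loses):
i:   0  1  2  3  4  5  6  7  8  9 10
     L  W  L  W  W  L  W  L  W  W  L
Position 10 is L, so the second player wins.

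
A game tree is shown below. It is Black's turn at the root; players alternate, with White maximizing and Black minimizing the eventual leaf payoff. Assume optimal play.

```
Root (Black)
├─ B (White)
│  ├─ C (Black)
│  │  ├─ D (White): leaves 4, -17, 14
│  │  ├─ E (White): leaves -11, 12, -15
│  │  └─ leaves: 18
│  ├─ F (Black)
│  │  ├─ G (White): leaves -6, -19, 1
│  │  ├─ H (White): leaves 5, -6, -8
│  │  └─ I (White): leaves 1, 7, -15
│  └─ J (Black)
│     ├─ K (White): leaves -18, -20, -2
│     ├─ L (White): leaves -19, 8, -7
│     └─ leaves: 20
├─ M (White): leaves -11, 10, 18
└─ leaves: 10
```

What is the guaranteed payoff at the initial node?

D (White): max(4, -17, 14) = 14
E (White): max(-11, 12, -15) = 12
C (Black): min(14, 12, 18) = 12
G (White): max(-6, -19, 1) = 1
H (White): max(5, -6, -8) = 5
I (White): max(1, 7, -15) = 7
F (Black): min(1, 5, 7) = 1
K (White): max(-18, -20, -2) = -2
L (White): max(-19, 8, -7) = 8
J (Black): min(-2, 8, 20) = -2
B (White): max(12, 1, -2) = 12
M (White): max(-11, 10, 18) = 18
Root (Black): min(12, 18, 10) = 10

10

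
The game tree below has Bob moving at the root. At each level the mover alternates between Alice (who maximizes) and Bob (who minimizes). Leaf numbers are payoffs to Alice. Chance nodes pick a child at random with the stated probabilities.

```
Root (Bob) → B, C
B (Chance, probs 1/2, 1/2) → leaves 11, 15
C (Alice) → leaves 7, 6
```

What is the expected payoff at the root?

7

B (Chance): 1/2·11 + 1/2·15 = 13
C (Alice): max(7, 6) = 7
Root (Bob): min(13, 7) = 7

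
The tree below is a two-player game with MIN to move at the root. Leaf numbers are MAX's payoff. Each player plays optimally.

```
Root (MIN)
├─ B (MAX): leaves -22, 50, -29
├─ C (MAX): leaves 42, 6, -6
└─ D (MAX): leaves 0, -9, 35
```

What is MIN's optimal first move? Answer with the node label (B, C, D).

D

B (MAX): max(-22, 50, -29) = 50
C (MAX): max(42, 6, -6) = 42
D (MAX): max(0, -9, 35) = 35
Root (MIN): min(50, 42, 35) = 35
MIN picks the child with the lowest value: D (value 35).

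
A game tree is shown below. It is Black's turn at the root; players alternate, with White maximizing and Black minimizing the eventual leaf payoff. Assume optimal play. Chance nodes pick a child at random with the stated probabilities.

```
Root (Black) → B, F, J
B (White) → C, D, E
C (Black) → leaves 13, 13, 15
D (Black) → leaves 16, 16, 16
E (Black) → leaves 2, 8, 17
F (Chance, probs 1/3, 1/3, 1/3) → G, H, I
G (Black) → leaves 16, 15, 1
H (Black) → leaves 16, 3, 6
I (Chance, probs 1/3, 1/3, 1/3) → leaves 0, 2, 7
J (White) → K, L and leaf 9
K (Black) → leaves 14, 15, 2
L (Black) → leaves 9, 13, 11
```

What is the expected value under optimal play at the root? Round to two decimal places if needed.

C (Black): min(13, 13, 15) = 13
D (Black): min(16, 16, 16) = 16
E (Black): min(2, 8, 17) = 2
B (White): max(13, 16, 2) = 16
G (Black): min(16, 15, 1) = 1
H (Black): min(16, 3, 6) = 3
I (Chance): 1/3·0 + 1/3·2 + 1/3·7 = 3
F (Chance): 1/3·1 + 1/3·3 + 1/3·3 = 2.33
K (Black): min(14, 15, 2) = 2
L (Black): min(9, 13, 11) = 9
J (White): max(2, 9, 9) = 9
Root (Black): min(16, 2.33, 9) = 2.33

2.33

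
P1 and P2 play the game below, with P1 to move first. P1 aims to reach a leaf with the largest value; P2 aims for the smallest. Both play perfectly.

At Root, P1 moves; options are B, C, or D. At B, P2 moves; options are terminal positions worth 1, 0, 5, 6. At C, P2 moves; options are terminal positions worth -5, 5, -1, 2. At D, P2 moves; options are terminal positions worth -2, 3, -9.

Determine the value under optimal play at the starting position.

0

B (P2): min(1, 0, 5, 6) = 0
C (P2): min(-5, 5, -1, 2) = -5
D (P2): min(-2, 3, -9) = -9
Root (P1): max(0, -5, -9) = 0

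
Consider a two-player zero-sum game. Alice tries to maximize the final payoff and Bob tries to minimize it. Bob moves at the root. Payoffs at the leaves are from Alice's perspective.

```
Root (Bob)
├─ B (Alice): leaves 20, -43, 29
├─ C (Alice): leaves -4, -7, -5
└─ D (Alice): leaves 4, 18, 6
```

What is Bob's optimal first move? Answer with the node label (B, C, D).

C

B (Alice): max(20, -43, 29) = 29
C (Alice): max(-4, -7, -5) = -4
D (Alice): max(4, 18, 6) = 18
Root (Bob): min(29, -4, 18) = -4
Bob picks the child with the lowest value: C (value -4).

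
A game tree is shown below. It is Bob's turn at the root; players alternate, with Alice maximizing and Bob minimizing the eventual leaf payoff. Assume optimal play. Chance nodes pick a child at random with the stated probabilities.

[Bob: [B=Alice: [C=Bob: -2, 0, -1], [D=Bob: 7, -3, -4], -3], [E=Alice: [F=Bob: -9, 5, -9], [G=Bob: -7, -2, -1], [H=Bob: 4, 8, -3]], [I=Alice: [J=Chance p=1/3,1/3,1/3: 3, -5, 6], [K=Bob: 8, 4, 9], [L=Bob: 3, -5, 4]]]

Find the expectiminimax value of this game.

-3

C (Bob): min(-2, 0, -1) = -2
D (Bob): min(7, -3, -4) = -4
B (Alice): max(-2, -4, -3) = -2
F (Bob): min(-9, 5, -9) = -9
G (Bob): min(-7, -2, -1) = -7
H (Bob): min(4, 8, -3) = -3
E (Alice): max(-9, -7, -3) = -3
J (Chance): 1/3·3 + 1/3·-5 + 1/3·6 = 1.33
K (Bob): min(8, 4, 9) = 4
L (Bob): min(3, -5, 4) = -5
I (Alice): max(1.33, 4, -5) = 4
Root (Bob): min(-2, -3, 4) = -3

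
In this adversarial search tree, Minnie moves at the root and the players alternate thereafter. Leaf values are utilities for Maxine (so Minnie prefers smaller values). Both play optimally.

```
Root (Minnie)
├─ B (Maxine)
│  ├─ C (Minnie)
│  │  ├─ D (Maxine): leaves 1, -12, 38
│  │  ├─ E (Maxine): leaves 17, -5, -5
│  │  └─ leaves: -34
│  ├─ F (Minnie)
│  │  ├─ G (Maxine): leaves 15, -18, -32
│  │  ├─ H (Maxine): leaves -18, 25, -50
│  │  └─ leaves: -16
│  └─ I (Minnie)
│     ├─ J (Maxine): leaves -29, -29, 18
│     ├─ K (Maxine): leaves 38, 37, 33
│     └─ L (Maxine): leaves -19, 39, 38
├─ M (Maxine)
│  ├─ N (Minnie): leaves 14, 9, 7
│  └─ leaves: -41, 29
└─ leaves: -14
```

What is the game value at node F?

G: max(15, -18, -32) = 15
H: max(-18, 25, -50) = 25
F: min(15, 25, -16) = -16

-16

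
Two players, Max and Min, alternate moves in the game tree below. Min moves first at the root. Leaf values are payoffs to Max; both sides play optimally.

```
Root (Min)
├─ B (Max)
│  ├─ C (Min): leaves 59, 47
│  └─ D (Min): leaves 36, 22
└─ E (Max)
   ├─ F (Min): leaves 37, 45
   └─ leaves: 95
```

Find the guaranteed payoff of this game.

47

C (Min): min(59, 47) = 47
D (Min): min(36, 22) = 22
B (Max): max(47, 22) = 47
F (Min): min(37, 45) = 37
E (Max): max(37, 95) = 95
Root (Min): min(47, 95) = 47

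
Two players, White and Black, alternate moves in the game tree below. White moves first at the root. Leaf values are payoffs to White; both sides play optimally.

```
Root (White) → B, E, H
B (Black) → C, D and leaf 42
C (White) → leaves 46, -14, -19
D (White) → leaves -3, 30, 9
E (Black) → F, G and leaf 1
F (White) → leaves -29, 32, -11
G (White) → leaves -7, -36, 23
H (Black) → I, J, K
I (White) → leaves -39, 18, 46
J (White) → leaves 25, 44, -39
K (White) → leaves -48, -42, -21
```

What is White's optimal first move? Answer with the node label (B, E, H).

B

C (White): max(46, -14, -19) = 46
D (White): max(-3, 30, 9) = 30
B (Black): min(46, 30, 42) = 30
F (White): max(-29, 32, -11) = 32
G (White): max(-7, -36, 23) = 23
E (Black): min(32, 23, 1) = 1
I (White): max(-39, 18, 46) = 46
J (White): max(25, 44, -39) = 44
K (White): max(-48, -42, -21) = -21
H (Black): min(46, 44, -21) = -21
Root (White): max(30, 1, -21) = 30
White picks the child with the highest value: B (value 30).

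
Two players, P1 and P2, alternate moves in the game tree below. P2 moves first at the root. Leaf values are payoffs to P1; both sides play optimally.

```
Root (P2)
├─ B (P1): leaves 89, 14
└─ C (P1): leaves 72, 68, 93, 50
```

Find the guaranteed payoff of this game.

89

B (P1): max(89, 14) = 89
C (P1): max(72, 68, 93, 50) = 93
Root (P2): min(89, 93) = 89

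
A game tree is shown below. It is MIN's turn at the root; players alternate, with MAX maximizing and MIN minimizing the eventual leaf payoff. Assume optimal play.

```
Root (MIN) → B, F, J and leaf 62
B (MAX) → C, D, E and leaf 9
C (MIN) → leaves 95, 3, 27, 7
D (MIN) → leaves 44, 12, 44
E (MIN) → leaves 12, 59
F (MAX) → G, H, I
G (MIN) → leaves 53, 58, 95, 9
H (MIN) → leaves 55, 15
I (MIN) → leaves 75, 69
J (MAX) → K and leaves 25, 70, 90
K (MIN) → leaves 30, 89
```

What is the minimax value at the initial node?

C (MIN): min(95, 3, 27, 7) = 3
D (MIN): min(44, 12, 44) = 12
E (MIN): min(12, 59) = 12
B (MAX): max(3, 12, 12, 9) = 12
G (MIN): min(53, 58, 95, 9) = 9
H (MIN): min(55, 15) = 15
I (MIN): min(75, 69) = 69
F (MAX): max(9, 15, 69) = 69
K (MIN): min(30, 89) = 30
J (MAX): max(30, 25, 70, 90) = 90
Root (MIN): min(12, 69, 90, 62) = 12

12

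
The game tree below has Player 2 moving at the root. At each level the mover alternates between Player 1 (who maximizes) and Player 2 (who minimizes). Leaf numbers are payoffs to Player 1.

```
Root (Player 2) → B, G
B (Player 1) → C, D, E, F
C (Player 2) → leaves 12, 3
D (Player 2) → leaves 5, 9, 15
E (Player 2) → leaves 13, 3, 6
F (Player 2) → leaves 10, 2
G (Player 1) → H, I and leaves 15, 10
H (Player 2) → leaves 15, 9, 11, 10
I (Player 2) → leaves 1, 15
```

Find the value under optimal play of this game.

C (Player 2): min(12, 3) = 3
D (Player 2): min(5, 9, 15) = 5
E (Player 2): min(13, 3, 6) = 3
F (Player 2): min(10, 2) = 2
B (Player 1): max(3, 5, 3, 2) = 5
H (Player 2): min(15, 9, 11, 10) = 9
I (Player 2): min(1, 15) = 1
G (Player 1): max(9, 1, 15, 10) = 15
Root (Player 2): min(5, 15) = 5

5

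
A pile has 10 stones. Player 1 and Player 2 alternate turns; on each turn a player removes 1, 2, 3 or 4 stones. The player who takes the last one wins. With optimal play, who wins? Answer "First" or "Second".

Second

Mark each pile size as W (mover wins) or L (mover loses):
i:   0  1  2  3  4  5  6  7  8  9 10
     L  W  W  W  W  L  W  W  W  W  L
Position 10 is L, so the second player wins.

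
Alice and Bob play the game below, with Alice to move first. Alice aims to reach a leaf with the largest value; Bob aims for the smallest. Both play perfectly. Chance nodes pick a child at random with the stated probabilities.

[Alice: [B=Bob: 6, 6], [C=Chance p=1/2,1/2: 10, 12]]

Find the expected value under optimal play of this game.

11

B (Bob): min(6, 6) = 6
C (Chance): 1/2·10 + 1/2·12 = 11
Root (Alice): max(6, 11) = 11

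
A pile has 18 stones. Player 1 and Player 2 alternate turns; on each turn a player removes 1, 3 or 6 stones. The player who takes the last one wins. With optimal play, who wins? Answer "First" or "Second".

Second

W/L table (W = player to move can force a win):
i:   0  1  2  3  4  5  6  7  8  9 10 11 12 13 14 15 16 17 18
     L  W  L  W  L  W  W  W  W  L  W  L  W  L  W  W  W  W  L
Position 18 is L, so the second player wins.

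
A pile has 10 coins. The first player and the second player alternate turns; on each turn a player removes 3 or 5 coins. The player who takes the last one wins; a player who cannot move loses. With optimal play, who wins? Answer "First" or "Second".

W/L table (W = player to move can force a win):
i:   0  1  2  3  4  5  6  7  8  9 10
     L  L  L  W  W  W  W  W  L  L  L
Position 10 is L, so the second player wins.

Second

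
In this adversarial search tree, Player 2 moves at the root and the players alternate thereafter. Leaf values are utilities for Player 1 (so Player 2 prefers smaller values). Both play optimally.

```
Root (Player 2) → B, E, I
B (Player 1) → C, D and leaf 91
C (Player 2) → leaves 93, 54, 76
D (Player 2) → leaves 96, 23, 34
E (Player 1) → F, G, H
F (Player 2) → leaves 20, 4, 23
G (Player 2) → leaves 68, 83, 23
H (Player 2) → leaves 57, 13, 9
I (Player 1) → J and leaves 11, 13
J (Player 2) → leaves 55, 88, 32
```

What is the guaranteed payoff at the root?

23

C (Player 2): min(93, 54, 76) = 54
D (Player 2): min(96, 23, 34) = 23
B (Player 1): max(54, 23, 91) = 91
F (Player 2): min(20, 4, 23) = 4
G (Player 2): min(68, 83, 23) = 23
H (Player 2): min(57, 13, 9) = 9
E (Player 1): max(4, 23, 9) = 23
J (Player 2): min(55, 88, 32) = 32
I (Player 1): max(32, 11, 13) = 32
Root (Player 2): min(91, 23, 32) = 23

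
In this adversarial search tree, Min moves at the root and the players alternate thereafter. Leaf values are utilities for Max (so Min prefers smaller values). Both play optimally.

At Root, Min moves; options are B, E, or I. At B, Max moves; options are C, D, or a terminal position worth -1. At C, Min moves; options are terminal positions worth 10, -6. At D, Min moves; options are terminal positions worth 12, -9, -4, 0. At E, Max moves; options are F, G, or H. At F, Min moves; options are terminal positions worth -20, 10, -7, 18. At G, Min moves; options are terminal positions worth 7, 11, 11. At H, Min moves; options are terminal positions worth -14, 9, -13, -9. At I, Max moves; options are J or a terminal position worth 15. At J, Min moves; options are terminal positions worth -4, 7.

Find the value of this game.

-1

C (Min): min(10, -6) = -6
D (Min): min(12, -9, -4, 0) = -9
B (Max): max(-6, -9, -1) = -1
F (Min): min(-20, 10, -7, 18) = -20
G (Min): min(7, 11, 11) = 7
H (Min): min(-14, 9, -13, -9) = -14
E (Max): max(-20, 7, -14) = 7
J (Min): min(-4, 7) = -4
I (Max): max(-4, 15) = 15
Root (Min): min(-1, 7, 15) = -1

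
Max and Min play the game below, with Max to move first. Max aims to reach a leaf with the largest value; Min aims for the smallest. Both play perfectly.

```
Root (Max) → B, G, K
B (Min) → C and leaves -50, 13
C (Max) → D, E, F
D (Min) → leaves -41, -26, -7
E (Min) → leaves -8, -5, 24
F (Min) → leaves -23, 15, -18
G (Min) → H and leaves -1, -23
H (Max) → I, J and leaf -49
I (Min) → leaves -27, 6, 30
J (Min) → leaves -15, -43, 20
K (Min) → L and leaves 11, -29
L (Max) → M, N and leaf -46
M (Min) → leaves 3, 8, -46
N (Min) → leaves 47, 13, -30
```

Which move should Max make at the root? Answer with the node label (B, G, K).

D (Min): min(-41, -26, -7) = -41
E (Min): min(-8, -5, 24) = -8
F (Min): min(-23, 15, -18) = -23
C (Max): max(-41, -8, -23) = -8
B (Min): min(-8, -50, 13) = -50
I (Min): min(-27, 6, 30) = -27
J (Min): min(-15, -43, 20) = -43
H (Max): max(-27, -43, -49) = -27
G (Min): min(-27, -1, -23) = -27
M (Min): min(3, 8, -46) = -46
N (Min): min(47, 13, -30) = -30
L (Max): max(-46, -30, -46) = -30
K (Min): min(-30, 11, -29) = -30
Root (Max): max(-50, -27, -30) = -27
Max picks the child with the highest value: G (value -27).

G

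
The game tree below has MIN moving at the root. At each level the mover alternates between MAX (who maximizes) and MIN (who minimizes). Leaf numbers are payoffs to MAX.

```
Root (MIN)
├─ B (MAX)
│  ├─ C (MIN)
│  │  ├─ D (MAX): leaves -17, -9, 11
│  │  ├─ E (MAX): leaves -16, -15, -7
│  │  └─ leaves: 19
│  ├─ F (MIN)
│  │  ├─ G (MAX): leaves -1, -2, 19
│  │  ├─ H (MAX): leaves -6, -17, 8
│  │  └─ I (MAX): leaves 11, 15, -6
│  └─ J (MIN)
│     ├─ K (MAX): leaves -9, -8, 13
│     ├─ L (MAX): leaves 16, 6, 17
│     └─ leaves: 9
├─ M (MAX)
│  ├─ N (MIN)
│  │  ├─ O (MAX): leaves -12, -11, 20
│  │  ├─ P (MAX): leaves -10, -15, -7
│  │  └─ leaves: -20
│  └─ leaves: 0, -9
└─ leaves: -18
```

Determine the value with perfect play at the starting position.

-18

D (MAX): max(-17, -9, 11) = 11
E (MAX): max(-16, -15, -7) = -7
C (MIN): min(11, -7, 19) = -7
G (MAX): max(-1, -2, 19) = 19
H (MAX): max(-6, -17, 8) = 8
I (MAX): max(11, 15, -6) = 15
F (MIN): min(19, 8, 15) = 8
K (MAX): max(-9, -8, 13) = 13
L (MAX): max(16, 6, 17) = 17
J (MIN): min(13, 17, 9) = 9
B (MAX): max(-7, 8, 9) = 9
O (MAX): max(-12, -11, 20) = 20
P (MAX): max(-10, -15, -7) = -7
N (MIN): min(20, -7, -20) = -20
M (MAX): max(-20, 0, -9) = 0
Root (MIN): min(9, 0, -18) = -18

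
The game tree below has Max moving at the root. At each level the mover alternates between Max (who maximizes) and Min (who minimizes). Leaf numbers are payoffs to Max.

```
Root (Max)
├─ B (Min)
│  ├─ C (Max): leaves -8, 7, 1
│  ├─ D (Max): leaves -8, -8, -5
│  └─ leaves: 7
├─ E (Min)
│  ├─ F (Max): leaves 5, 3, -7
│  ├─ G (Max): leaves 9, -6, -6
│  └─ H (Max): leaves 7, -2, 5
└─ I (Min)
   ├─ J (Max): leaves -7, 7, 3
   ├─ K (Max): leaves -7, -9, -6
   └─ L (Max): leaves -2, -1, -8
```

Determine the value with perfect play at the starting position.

5

C (Max): max(-8, 7, 1) = 7
D (Max): max(-8, -8, -5) = -5
B (Min): min(7, -5, 7) = -5
F (Max): max(5, 3, -7) = 5
G (Max): max(9, -6, -6) = 9
H (Max): max(7, -2, 5) = 7
E (Min): min(5, 9, 7) = 5
J (Max): max(-7, 7, 3) = 7
K (Max): max(-7, -9, -6) = -6
L (Max): max(-2, -1, -8) = -1
I (Min): min(7, -6, -1) = -6
Root (Max): max(-5, 5, -6) = 5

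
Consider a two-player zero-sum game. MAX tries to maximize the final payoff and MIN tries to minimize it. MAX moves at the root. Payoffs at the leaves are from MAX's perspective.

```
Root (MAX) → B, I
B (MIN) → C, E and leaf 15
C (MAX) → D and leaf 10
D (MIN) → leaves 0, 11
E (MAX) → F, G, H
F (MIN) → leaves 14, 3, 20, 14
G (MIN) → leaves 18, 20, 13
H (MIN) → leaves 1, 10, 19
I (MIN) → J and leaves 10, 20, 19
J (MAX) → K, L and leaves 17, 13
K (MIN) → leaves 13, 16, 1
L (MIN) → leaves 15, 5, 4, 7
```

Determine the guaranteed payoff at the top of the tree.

D (MIN): min(0, 11) = 0
C (MAX): max(0, 10) = 10
F (MIN): min(14, 3, 20, 14) = 3
G (MIN): min(18, 20, 13) = 13
H (MIN): min(1, 10, 19) = 1
E (MAX): max(3, 13, 1) = 13
B (MIN): min(10, 13, 15) = 10
K (MIN): min(13, 16, 1) = 1
L (MIN): min(15, 5, 4, 7) = 4
J (MAX): max(1, 4, 17, 13) = 17
I (MIN): min(17, 10, 20, 19) = 10
Root (MAX): max(10, 10) = 10

10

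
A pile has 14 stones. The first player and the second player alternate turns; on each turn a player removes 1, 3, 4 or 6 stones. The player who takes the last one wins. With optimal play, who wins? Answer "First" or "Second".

Second

Mark each pile size as W (mover wins) or L (mover loses):
i:   0  1  2  3  4  5  6  7  8  9 10 11 12 13 14
     L  W  L  W  W  W  W  L  W  L  W  W  W  W  L
Position 14 is L, so the second player wins.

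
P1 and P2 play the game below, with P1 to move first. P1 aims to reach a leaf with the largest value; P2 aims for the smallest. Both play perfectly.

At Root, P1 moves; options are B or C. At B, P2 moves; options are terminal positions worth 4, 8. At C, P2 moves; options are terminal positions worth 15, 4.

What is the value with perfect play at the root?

B (P2): min(4, 8) = 4
C (P2): min(15, 4) = 4
Root (P1): max(4, 4) = 4

4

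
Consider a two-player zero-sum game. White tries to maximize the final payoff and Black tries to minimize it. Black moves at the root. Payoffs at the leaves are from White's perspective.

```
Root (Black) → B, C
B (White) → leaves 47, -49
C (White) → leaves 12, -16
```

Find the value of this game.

12

B (White): max(47, -49) = 47
C (White): max(12, -16) = 12
Root (Black): min(47, 12) = 12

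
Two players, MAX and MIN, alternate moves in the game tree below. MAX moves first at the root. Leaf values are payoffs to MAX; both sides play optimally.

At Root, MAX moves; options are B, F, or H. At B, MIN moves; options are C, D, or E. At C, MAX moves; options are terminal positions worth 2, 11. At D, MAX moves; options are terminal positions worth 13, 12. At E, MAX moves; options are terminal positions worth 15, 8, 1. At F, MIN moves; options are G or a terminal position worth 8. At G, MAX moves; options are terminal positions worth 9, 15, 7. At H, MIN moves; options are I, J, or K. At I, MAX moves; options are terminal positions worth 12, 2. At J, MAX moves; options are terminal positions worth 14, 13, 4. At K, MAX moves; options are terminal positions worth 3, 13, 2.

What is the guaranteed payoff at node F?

G: max(9, 15, 7) = 15
F: min(15, 8) = 8

8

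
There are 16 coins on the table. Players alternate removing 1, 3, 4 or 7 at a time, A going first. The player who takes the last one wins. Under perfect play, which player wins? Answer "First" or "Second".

Second

W/L table (W = player to move can force a win):
i:   0  1  2  3  4  5  6  7  8  9 10 11 12 13 14 15 16
     L  W  L  W  W  W  W  W  L  W  L  W  W  W  W  W  L
Position 16 is L, so the second player wins.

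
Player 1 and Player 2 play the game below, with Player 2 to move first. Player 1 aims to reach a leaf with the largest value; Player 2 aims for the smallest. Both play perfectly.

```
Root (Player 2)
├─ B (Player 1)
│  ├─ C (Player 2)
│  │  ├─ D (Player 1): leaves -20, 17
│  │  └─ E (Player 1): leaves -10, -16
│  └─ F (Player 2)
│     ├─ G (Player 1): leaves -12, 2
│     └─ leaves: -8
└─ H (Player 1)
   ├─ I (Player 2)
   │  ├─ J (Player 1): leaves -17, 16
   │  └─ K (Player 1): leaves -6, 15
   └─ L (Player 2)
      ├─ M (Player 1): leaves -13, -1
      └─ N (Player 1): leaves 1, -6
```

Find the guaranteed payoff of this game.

D (Player 1): max(-20, 17) = 17
E (Player 1): max(-10, -16) = -10
C (Player 2): min(17, -10) = -10
G (Player 1): max(-12, 2) = 2
F (Player 2): min(2, -8) = -8
B (Player 1): max(-10, -8) = -8
J (Player 1): max(-17, 16) = 16
K (Player 1): max(-6, 15) = 15
I (Player 2): min(16, 15) = 15
M (Player 1): max(-13, -1) = -1
N (Player 1): max(1, -6) = 1
L (Player 2): min(-1, 1) = -1
H (Player 1): max(15, -1) = 15
Root (Player 2): min(-8, 15) = -8

-8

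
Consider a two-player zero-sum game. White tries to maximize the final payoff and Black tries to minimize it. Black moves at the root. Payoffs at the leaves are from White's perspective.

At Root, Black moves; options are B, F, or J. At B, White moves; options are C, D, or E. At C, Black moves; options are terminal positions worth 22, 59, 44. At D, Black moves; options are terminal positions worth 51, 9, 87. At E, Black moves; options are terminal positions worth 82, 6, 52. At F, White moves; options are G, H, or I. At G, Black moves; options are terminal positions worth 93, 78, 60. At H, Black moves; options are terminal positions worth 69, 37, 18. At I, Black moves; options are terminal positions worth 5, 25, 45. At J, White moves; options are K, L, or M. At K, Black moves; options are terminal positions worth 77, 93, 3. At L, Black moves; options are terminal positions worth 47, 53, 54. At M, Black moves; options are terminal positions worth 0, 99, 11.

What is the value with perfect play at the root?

22

C (Black): min(22, 59, 44) = 22
D (Black): min(51, 9, 87) = 9
E (Black): min(82, 6, 52) = 6
B (White): max(22, 9, 6) = 22
G (Black): min(93, 78, 60) = 60
H (Black): min(69, 37, 18) = 18
I (Black): min(5, 25, 45) = 5
F (White): max(60, 18, 5) = 60
K (Black): min(77, 93, 3) = 3
L (Black): min(47, 53, 54) = 47
M (Black): min(0, 99, 11) = 0
J (White): max(3, 47, 0) = 47
Root (Black): min(22, 60, 47) = 22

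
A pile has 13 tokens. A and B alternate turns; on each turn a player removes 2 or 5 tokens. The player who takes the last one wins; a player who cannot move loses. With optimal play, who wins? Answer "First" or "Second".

Mark each pile size as W (mover wins) or L (mover loses):
i:   0  1  2  3  4  5  6  7  8  9 10 11 12 13
     L  L  W  W  L  W  W  L  L  W  W  L  W  W
Position 13 is W, so the first player wins.

First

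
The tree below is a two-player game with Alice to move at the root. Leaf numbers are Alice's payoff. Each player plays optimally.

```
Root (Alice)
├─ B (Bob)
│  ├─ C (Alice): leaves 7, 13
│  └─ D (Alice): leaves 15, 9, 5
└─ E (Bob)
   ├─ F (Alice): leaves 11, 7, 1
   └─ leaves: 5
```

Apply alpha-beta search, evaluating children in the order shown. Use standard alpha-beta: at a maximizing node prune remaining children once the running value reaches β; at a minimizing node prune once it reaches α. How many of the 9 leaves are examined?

C [α=-∞,β=+∞]: v=13
D [α=-∞,β=13]: v=15 after child 1 ≥ β → β-cutoff, skip 2
B [α=-∞,β=+∞]: v=13
F [α=13,β=+∞]: v=11
E [α=13,β=+∞]: v=11 after child 1 ≤ α → α-cutoff, skip 1
Root [α=-∞,β=+∞]: v=13
Leaves evaluated: 6 of 9.

6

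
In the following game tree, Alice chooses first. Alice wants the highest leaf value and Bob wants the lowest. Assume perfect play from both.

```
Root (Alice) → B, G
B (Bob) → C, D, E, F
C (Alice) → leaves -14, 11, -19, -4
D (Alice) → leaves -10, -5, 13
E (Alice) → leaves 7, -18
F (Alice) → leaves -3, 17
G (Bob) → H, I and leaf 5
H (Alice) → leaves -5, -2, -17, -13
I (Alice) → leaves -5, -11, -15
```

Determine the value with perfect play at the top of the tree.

7

C (Alice): max(-14, 11, -19, -4) = 11
D (Alice): max(-10, -5, 13) = 13
E (Alice): max(7, -18) = 7
F (Alice): max(-3, 17) = 17
B (Bob): min(11, 13, 7, 17) = 7
H (Alice): max(-5, -2, -17, -13) = -2
I (Alice): max(-5, -11, -15) = -5
G (Bob): min(-2, -5, 5) = -5
Root (Alice): max(7, -5) = 7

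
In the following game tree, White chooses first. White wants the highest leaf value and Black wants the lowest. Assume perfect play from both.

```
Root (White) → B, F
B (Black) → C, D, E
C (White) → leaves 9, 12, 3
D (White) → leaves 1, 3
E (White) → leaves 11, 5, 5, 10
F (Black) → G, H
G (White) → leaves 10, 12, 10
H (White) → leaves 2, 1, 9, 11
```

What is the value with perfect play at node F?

11

G: max(10, 12, 10) = 12
H: max(2, 1, 9, 11) = 11
F: min(12, 11) = 11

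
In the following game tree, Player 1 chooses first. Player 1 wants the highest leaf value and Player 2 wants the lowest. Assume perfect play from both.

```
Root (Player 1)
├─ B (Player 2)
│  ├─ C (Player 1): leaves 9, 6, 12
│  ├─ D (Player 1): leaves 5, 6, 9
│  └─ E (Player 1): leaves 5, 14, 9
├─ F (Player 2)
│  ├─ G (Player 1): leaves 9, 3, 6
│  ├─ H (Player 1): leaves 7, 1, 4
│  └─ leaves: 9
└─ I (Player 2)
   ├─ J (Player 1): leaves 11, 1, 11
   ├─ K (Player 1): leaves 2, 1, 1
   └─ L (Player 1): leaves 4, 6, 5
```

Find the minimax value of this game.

9

C (Player 1): max(9, 6, 12) = 12
D (Player 1): max(5, 6, 9) = 9
E (Player 1): max(5, 14, 9) = 14
B (Player 2): min(12, 9, 14) = 9
G (Player 1): max(9, 3, 6) = 9
H (Player 1): max(7, 1, 4) = 7
F (Player 2): min(9, 7, 9) = 7
J (Player 1): max(11, 1, 11) = 11
K (Player 1): max(2, 1, 1) = 2
L (Player 1): max(4, 6, 5) = 6
I (Player 2): min(11, 2, 6) = 2
Root (Player 1): max(9, 7, 2) = 9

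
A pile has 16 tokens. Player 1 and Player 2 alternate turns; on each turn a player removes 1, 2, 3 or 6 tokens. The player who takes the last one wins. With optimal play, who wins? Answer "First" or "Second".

Second

Compute winning (W) and losing (L) positions by backward induction:
i:   0  1  2  3  4  5  6  7  8  9 10 11 12 13 14 15 16
     L  W  W  W  L  W  W  W  L  W  W  W  L  W  W  W  L
Position 16 is L, so the second player wins.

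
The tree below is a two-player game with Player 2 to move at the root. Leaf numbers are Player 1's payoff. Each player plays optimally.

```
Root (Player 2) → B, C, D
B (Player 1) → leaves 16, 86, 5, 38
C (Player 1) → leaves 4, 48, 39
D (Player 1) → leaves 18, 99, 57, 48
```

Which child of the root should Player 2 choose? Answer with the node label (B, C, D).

C

B (Player 1): max(16, 86, 5, 38) = 86
C (Player 1): max(4, 48, 39) = 48
D (Player 1): max(18, 99, 57, 48) = 99
Root (Player 2): min(86, 48, 99) = 48
Player 2 picks the child with the lowest value: C (value 48).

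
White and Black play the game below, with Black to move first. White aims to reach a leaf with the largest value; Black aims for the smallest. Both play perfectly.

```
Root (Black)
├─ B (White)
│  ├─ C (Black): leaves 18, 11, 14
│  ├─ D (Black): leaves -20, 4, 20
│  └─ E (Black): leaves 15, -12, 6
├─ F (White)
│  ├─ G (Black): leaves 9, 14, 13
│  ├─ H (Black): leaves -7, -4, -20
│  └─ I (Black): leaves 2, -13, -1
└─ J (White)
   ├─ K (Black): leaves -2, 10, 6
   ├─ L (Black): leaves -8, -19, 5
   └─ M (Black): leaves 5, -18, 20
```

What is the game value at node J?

-2

K: min(-2, 10, 6) = -2
L: min(-8, -19, 5) = -19
M: min(5, -18, 20) = -18
J: max(-2, -19, -18) = -2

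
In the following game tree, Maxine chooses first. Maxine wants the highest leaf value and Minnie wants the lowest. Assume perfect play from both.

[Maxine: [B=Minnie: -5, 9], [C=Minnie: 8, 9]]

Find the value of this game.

B (Minnie): min(-5, 9) = -5
C (Minnie): min(8, 9) = 8
Root (Maxine): max(-5, 8) = 8

8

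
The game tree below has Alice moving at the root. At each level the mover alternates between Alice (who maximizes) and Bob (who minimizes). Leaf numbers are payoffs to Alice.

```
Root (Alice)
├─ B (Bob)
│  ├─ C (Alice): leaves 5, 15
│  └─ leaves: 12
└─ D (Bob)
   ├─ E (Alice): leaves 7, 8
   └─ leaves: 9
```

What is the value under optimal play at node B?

12

C: max(5, 15) = 15
B: min(15, 12) = 12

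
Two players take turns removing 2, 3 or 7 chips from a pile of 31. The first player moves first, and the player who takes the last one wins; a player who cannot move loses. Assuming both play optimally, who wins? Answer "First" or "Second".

i:   0  1  2  3  4  5  6  7  8  9 10 11 12 13 14 15 16 17 18 19 20 21 22 23 24 25 26 27 28 29 30 31
     L  L  W  W  W  L  L  W  W  W  L  L  W  W  W  L  L  W  W  W  L  L  W  W  W  L  L  W  W  W  L  L
Position 31 is L, so the second player wins.

Second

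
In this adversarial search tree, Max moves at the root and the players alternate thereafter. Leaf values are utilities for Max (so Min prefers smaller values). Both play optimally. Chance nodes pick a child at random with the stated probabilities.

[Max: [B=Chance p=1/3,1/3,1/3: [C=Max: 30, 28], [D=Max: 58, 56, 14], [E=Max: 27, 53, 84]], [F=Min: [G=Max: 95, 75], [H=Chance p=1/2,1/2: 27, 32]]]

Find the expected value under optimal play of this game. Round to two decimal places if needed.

C (Max): max(30, 28) = 30
D (Max): max(58, 56, 14) = 58
E (Max): max(27, 53, 84) = 84
B (Chance): 1/3·30 + 1/3·58 + 1/3·84 = 57.33
G (Max): max(95, 75) = 95
H (Chance): 1/2·27 + 1/2·32 = 29.5
F (Min): min(95, 29.5) = 29.5
Root (Max): max(57.33, 29.5) = 57.33

57.33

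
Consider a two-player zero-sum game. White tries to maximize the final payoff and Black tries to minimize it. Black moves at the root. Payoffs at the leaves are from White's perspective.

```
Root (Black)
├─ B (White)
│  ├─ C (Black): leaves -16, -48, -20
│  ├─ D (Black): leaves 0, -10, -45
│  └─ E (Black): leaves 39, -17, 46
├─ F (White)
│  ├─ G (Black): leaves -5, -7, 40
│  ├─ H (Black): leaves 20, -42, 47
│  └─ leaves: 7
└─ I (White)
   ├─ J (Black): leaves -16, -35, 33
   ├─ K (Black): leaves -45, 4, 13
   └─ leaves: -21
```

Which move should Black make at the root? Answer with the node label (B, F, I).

C (Black): min(-16, -48, -20) = -48
D (Black): min(0, -10, -45) = -45
E (Black): min(39, -17, 46) = -17
B (White): max(-48, -45, -17) = -17
G (Black): min(-5, -7, 40) = -7
H (Black): min(20, -42, 47) = -42
F (White): max(-7, -42, 7) = 7
J (Black): min(-16, -35, 33) = -35
K (Black): min(-45, 4, 13) = -45
I (White): max(-35, -45, -21) = -21
Root (Black): min(-17, 7, -21) = -21
Black picks the child with the lowest value: I (value -21).

I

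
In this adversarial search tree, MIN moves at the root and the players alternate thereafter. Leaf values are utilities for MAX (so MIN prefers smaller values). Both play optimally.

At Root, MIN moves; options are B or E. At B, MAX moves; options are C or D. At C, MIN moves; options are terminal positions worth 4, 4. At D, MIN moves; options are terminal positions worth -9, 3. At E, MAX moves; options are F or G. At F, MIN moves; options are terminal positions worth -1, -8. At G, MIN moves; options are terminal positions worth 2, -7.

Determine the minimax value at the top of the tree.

C (MIN): min(4, 4) = 4
D (MIN): min(-9, 3) = -9
B (MAX): max(4, -9) = 4
F (MIN): min(-1, -8) = -8
G (MIN): min(2, -7) = -7
E (MAX): max(-8, -7) = -7
Root (MIN): min(4, -7) = -7

-7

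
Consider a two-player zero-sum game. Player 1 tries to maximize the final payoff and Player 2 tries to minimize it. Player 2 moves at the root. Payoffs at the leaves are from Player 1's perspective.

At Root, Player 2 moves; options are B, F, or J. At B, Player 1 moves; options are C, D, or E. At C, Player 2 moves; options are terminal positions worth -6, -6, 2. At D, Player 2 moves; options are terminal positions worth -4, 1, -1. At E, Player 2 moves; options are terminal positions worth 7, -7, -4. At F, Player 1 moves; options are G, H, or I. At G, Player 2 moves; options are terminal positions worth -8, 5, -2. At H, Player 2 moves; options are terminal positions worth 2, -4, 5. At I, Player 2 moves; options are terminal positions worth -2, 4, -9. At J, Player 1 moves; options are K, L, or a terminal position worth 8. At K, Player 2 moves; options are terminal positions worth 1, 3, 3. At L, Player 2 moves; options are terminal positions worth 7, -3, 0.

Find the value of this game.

C (Player 2): min(-6, -6, 2) = -6
D (Player 2): min(-4, 1, -1) = -4
E (Player 2): min(7, -7, -4) = -7
B (Player 1): max(-6, -4, -7) = -4
G (Player 2): min(-8, 5, -2) = -8
H (Player 2): min(2, -4, 5) = -4
I (Player 2): min(-2, 4, -9) = -9
F (Player 1): max(-8, -4, -9) = -4
K (Player 2): min(1, 3, 3) = 1
L (Player 2): min(7, -3, 0) = -3
J (Player 1): max(1, -3, 8) = 8
Root (Player 2): min(-4, -4, 8) = -4

-4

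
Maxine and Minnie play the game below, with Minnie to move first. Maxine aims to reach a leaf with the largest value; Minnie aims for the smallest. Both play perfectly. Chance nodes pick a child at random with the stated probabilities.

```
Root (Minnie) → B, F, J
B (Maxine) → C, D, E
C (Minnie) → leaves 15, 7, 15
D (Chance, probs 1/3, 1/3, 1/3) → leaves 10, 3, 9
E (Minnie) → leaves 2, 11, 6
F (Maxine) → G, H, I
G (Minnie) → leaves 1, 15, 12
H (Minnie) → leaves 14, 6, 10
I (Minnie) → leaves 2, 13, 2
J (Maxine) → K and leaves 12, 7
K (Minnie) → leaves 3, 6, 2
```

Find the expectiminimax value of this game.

C (Minnie): min(15, 7, 15) = 7
D (Chance): 1/3·10 + 1/3·3 + 1/3·9 = 7.33
E (Minnie): min(2, 11, 6) = 2
B (Maxine): max(7, 7.33, 2) = 7.33
G (Minnie): min(1, 15, 12) = 1
H (Minnie): min(14, 6, 10) = 6
I (Minnie): min(2, 13, 2) = 2
F (Maxine): max(1, 6, 2) = 6
K (Minnie): min(3, 6, 2) = 2
J (Maxine): max(2, 12, 7) = 12
Root (Minnie): min(7.33, 6, 12) = 6

6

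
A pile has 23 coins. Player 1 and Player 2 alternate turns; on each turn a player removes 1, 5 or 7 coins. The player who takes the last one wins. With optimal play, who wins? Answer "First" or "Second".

i:   0  1  2  3  4  5  6  7  8  9 10 11 12 13 14 15 16 17 18 19 20 21 22 23
     L  W  L  W  L  W  L  W  L  W  L  W  L  W  L  W  L  W  L  W  L  W  L  W
Position 23 is W, so the first player wins.

First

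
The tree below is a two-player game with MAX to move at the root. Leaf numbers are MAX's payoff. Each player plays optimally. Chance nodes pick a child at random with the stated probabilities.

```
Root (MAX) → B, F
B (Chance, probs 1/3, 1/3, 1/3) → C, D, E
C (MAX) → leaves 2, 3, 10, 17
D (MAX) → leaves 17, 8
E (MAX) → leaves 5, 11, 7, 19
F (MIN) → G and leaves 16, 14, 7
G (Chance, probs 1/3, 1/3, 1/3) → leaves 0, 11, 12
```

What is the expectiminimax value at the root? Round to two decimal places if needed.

17.67

C (MAX): max(2, 3, 10, 17) = 17
D (MAX): max(17, 8) = 17
E (MAX): max(5, 11, 7, 19) = 19
B (Chance): 1/3·17 + 1/3·17 + 1/3·19 = 17.67
G (Chance): 1/3·0 + 1/3·11 + 1/3·12 = 7.67
F (MIN): min(7.67, 16, 14, 7) = 7
Root (MAX): max(17.67, 7) = 17.67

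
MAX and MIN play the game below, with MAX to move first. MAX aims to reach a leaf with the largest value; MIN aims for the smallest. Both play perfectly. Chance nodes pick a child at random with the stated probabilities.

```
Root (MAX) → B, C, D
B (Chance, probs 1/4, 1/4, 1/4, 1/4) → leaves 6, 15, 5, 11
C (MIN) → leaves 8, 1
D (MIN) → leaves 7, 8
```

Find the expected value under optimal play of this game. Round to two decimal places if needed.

9.25

B (Chance): 1/4·6 + 1/4·15 + 1/4·5 + 1/4·11 = 9.25
C (MIN): min(8, 1) = 1
D (MIN): min(7, 8) = 7
Root (MAX): max(9.25, 1, 7) = 9.25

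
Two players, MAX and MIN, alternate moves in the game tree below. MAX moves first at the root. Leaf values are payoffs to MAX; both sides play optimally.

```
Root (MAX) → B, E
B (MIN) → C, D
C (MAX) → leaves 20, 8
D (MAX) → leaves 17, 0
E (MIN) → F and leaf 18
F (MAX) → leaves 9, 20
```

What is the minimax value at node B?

C: max(20, 8) = 20
D: max(17, 0) = 17
B: min(20, 17) = 17

17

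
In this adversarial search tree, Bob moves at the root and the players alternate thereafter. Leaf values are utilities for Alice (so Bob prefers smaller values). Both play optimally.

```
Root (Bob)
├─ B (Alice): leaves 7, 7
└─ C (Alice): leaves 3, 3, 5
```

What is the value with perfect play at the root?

B (Alice): max(7, 7) = 7
C (Alice): max(3, 3, 5) = 5
Root (Bob): min(7, 5) = 5

5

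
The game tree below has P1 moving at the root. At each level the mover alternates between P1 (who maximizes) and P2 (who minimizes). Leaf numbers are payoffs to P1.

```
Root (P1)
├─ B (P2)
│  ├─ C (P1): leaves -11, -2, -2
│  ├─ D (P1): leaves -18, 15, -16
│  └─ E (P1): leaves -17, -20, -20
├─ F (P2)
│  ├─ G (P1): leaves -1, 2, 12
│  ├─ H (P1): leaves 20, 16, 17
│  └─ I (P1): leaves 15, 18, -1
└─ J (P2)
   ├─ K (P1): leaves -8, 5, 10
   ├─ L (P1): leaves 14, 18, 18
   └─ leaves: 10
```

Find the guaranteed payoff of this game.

12

C (P1): max(-11, -2, -2) = -2
D (P1): max(-18, 15, -16) = 15
E (P1): max(-17, -20, -20) = -17
B (P2): min(-2, 15, -17) = -17
G (P1): max(-1, 2, 12) = 12
H (P1): max(20, 16, 17) = 20
I (P1): max(15, 18, -1) = 18
F (P2): min(12, 20, 18) = 12
K (P1): max(-8, 5, 10) = 10
L (P1): max(14, 18, 18) = 18
J (P2): min(10, 18, 10) = 10
Root (P1): max(-17, 12, 10) = 12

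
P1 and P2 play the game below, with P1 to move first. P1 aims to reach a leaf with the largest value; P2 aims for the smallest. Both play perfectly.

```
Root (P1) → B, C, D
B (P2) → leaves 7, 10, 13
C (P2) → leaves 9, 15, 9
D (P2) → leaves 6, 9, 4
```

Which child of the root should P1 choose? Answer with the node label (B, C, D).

C

B (P2): min(7, 10, 13) = 7
C (P2): min(9, 15, 9) = 9
D (P2): min(6, 9, 4) = 4
Root (P1): max(7, 9, 4) = 9
P1 picks the child with the highest value: C (value 9).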